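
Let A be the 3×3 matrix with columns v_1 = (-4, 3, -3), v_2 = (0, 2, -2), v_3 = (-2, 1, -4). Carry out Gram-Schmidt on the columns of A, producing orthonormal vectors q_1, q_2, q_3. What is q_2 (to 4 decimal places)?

q_2 = (0.7276, 0.4851, -0.4851)

q_1 = v_1/‖v_1‖ = (-4, 3, -3)/5.8310 = (-0.6860, 0.5145, -0.5145).
r_{12} = q_1·v_2 = 2.0580.
u_2 = v_2 − 2.0580·q_1 = (1.4118, 0.9412, -0.9412).
‖u_2‖ = 1.9403, so q_2 = (0.7276, 0.4851, -0.4851).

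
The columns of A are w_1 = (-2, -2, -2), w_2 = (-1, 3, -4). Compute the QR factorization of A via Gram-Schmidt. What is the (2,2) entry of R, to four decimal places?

w_1 = (-2, -2, -2); ‖w_1‖ = 3.4641, so e_1 = (-0.5774, -0.5774, -0.5774).
e_1·w_2 = (-0.5774)·(-1) + (-0.5774)·3 + (-0.5774)·(-4) = 1.1547.
u_2 = w_2 − 1.1547·e_1 = (-0.3333, 3.6667, -3.3333).
r_{22} = ‖u_2‖ = 4.9666.

r_{22} = 4.9666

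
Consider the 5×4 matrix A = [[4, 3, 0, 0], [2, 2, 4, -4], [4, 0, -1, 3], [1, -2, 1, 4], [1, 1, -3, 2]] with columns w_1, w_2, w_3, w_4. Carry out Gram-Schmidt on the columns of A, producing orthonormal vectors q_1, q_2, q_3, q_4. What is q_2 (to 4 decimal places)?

q_2 = (0.4089, 0.3483, -0.4543, -0.6890, 0.1742)

w_1 = (4, 2, 4, 1, 1); ‖w_1‖ = 6.1644, so q_1 = (0.6489, 0.3244, 0.6489, 0.1622, 0.1622).
q_1·w_2 = 0.6489·3 + 0.3244·2 + 0.6489·0 + 0.1622·(-2) + 0.1622·1 = 2.4333.
u_2 = w_2 − 2.4333·q_1 = (1.4211, 1.2105, -1.5789, -2.3947, 0.6053).
‖u_2‖ = 3.4755, so q_2 = (0.4089, 0.3483, -0.4543, -0.6890, 0.1742).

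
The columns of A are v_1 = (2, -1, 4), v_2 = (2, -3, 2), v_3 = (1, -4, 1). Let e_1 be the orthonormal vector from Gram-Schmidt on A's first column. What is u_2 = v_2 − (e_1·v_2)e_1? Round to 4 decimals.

u_2 = (0.5714, -2.2857, -0.8571)

e_1 = v_1/‖v_1‖ = (2, -1, 4)/4.5826 = (0.4364, -0.2182, 0.8729).
r_{12} = e_1·v_2 = 3.2733.
u_2 = v_2 − 3.2733·e_1 = (0.5714, -2.2857, -0.8571).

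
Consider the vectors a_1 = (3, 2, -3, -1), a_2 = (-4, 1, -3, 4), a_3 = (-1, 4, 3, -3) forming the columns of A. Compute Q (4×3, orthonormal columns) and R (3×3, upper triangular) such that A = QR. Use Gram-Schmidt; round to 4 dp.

a_1 = (3, 2, -3, -1); ‖a_1‖ = 4.7958, so q_1 = (0.6255, 0.4170, -0.6255, -0.2085).
q_1·a_2 = 0.6255·(-4) + 0.4170·1 + (-0.6255)·(-3) + (-0.2085)·4 = -1.0426.
u_2 = a_2 + 1.0426·q_1 = (-3.3478, 1.4348, -3.6522, 3.7826).
‖u_2‖ = 6.3963, so q_2 = (-0.5234, 0.2243, -0.5710, 0.5914).
q_1·a_3 = 0.6255·(-1) + 0.4170·4 + (-0.6255)·3 + (-0.2085)·(-3) = -0.2085; q_2·a_3 = (-0.5234)·(-1) + 0.2243·4 + (-0.5710)·3 + 0.5914·(-3) = -2.0664.
u_3 = a_3 + 0.2085·q_1 + 2.0664·q_2 = (-1.9511, 4.5505, 1.6897, -1.8215).
‖u_3‖ = 5.5395, so q_3 = (-0.3522, 0.8215, 0.3050, -0.3288).

Q = [[0.6255, -0.5234, -0.3522], [0.4170, 0.2243, 0.8215], [-0.6255, -0.5710, 0.3050], [-0.2085, 0.5914, -0.3288]], R = [[4.7958, -1.0426, -0.2085], [0.0000, 6.3963, -2.0664], [0.0000, 0.0000, 5.5395]]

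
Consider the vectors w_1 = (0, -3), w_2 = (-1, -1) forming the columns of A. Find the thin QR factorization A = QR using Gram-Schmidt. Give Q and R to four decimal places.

e_1 = w_1/‖w_1‖ = (0, -3)/3.0000 = (0.0000, -1.0000).
r_{12} = e_1·w_2 = 1.0000.
u_2 = w_2 − 1.0000·e_1 = (-1.0000, 0.0000).
‖u_2‖ = 1.0000, so e_2 = (-1.0000, 0.0000).

Q = [[0.0000, -1.0000], [-1.0000, 0.0000]], R = [[3.0000, 1.0000], [0.0000, 1.0000]]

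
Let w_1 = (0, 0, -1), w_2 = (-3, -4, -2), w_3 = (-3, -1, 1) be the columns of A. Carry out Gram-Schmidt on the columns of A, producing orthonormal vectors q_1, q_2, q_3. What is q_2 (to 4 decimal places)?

q_2 = (-0.6000, -0.8000, 0.0000)

q_1 = w_1/‖w_1‖ = (0, 0, -1)/1.0000 = (0.0000, 0.0000, -1.0000).
r_{12} = q_1·w_2 = 2.0000.
u_2 = w_2 − 2.0000·q_1 = (-3.0000, -4.0000, 0.0000).
‖u_2‖ = 5.0000, so q_2 = (-0.6000, -0.8000, 0.0000).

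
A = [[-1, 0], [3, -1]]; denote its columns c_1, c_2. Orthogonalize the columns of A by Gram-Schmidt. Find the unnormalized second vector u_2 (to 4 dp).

e_1 = c_1/‖c_1‖ = (-1, 3)/3.1623 = (-0.3162, 0.9487).
r_{12} = e_1·c_2 = -0.9487.
u_2 = c_2 + 0.9487·e_1 = (-0.3000, -0.1000).

u_2 = (-0.3000, -0.1000)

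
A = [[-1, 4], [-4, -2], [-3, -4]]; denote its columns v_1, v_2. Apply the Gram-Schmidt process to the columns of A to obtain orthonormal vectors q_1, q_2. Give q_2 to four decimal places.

v_1 = (-1, -4, -3); ‖v_1‖ = 5.0990, so q_1 = (-0.1961, -0.7845, -0.5883).
q_1·v_2 = (-0.1961)·4 + (-0.7845)·(-2) + (-0.5883)·(-4) = 3.1379.
u_2 = v_2 − 3.1379·q_1 = (4.6154, 0.4615, -2.1538).
‖u_2‖ = 5.1141, so q_2 = (0.9025, 0.0902, -0.4212).

q_2 = (0.9025, 0.0902, -0.4212)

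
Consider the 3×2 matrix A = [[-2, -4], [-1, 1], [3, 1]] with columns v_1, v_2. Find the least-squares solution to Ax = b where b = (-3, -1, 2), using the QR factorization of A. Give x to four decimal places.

x = (0.6842, 0.3421)

v_1 = (-2, -1, 3); ‖v_1‖ = 3.7417, so e_1 = (-0.5345, -0.2673, 0.8018).
e_1·v_2 = (-0.5345)·(-4) + (-0.2673)·1 + 0.8018·1 = 2.6726.
u_2 = v_2 − 2.6726·e_1 = (-2.5714, 1.7143, -1.1429).
‖u_2‖ = 3.2950, so e_2 = (-0.7804, 0.5203, -0.3468).
Qᵀb = (3.4744, 1.1272).
Back-substitute: x_2 = 1.1272/3.2950 = 0.3421.
x_1 = (3.4744 − 2.6726·0.3421)/3.7417 = 0.6842.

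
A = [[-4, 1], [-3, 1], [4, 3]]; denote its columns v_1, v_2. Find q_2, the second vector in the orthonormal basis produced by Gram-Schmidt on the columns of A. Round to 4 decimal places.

v_1 = (-4, -3, 4); ‖v_1‖ = 6.4031, so q_1 = (-0.6247, -0.4685, 0.6247).
q_1·v_2 = (-0.6247)·1 + (-0.4685)·1 + 0.6247·3 = 0.7809.
u_2 = v_2 − 0.7809·q_1 = (1.4878, 1.3659, 2.5122).
‖u_2‖ = 3.2234, so q_2 = (0.4616, 0.4237, 0.7794).

q_2 = (0.4616, 0.4237, 0.7794)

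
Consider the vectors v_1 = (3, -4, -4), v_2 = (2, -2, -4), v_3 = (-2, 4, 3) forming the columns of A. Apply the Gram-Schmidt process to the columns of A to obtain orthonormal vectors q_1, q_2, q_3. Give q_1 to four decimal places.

q_1 = (0.4685, -0.6247, -0.6247)

q_1 = v_1/‖v_1‖ = (3, -4, -4)/6.4031 = (0.4685, -0.6247, -0.6247).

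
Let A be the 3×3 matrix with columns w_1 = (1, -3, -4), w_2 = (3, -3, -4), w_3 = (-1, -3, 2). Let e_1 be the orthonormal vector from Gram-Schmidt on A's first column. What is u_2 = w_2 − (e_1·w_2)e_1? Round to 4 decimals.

e_1 = w_1/‖w_1‖ = (1, -3, -4)/5.0990 = (0.1961, -0.5883, -0.7845).
r_{12} = e_1·w_2 = 5.4913.
u_2 = w_2 − 5.4913·e_1 = (1.9231, 0.2308, 0.3077).

u_2 = (1.9231, 0.2308, 0.3077)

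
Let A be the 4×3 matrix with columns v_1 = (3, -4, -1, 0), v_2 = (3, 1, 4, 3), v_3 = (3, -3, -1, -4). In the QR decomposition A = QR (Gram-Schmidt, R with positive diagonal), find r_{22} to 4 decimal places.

r_{22} = 5.9128

e_1 = v_1/‖v_1‖ = (3, -4, -1, 0)/5.0990 = (0.5883, -0.7845, -0.1961, 0.0000).
r_{12} = e_1·v_2 = 0.1961.
u_2 = v_2 − 0.1961·e_1 = (2.8846, 1.1538, 4.0385, 3.0000).
r_{22} = ‖u_2‖ = 5.9128.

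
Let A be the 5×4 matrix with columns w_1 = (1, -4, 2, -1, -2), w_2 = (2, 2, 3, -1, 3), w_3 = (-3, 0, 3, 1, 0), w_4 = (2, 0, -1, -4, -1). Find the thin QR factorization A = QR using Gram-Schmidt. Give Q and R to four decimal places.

Q = [[0.1961, 0.4296, -0.7594, -0.2884], [-0.7845, 0.2412, 0.0452, 0.2891], [0.3922, 0.6633, 0.5876, 0.0002], [-0.1961, -0.2337, 0.2748, -0.8658], [-0.3922, 0.5125, -0.0198, -0.2892]], R = [[5.0990, -0.9806, 0.3922, 1.1767], [0.0000, 5.1028, 0.4673, 0.6181], [0.0000, 0.0000, 4.3160, -3.1859], [0.0000, 0.0000, 0.0000, 3.1754]]

w_1 = (1, -4, 2, -1, -2); ‖w_1‖ = 5.0990, so q_1 = (0.1961, -0.7845, 0.3922, -0.1961, -0.3922).
q_1·w_2 = 0.1961·2 + (-0.7845)·2 + 0.3922·3 + (-0.1961)·(-1) + (-0.3922)·3 = -0.9806.
u_2 = w_2 + 0.9806·q_1 = (2.1923, 1.2308, 3.3846, -1.1923, 2.6154).
‖u_2‖ = 5.1028, so q_2 = (0.4296, 0.2412, 0.6633, -0.2337, 0.5125).
q_1·w_3 = 0.1961·(-3) + (-0.7845)·0 + 0.3922·3 + (-0.1961)·1 + (-0.3922)·0 = 0.3922; q_2·w_3 = 0.4296·(-3) + 0.2412·0 + 0.6633·3 + (-0.2337)·1 + 0.5125·0 = 0.4673.
u_3 = w_3 − 0.3922·q_1 − 0.4673·q_2 = (-3.2777, 0.1950, 2.5362, 1.1861, -0.0857).
‖u_3‖ = 4.3160, so q_3 = (-0.7594, 0.0452, 0.5876, 0.2748, -0.0198).
q_1·w_4 = 0.1961·2 + (-0.7845)·0 + 0.3922·(-1) + (-0.1961)·(-4) + (-0.3922)·(-1) = 1.1767; q_2·w_4 = 0.4296·2 + 0.2412·0 + 0.6633·(-1) + (-0.2337)·(-4) + 0.5125·(-1) = 0.6181; q_3·w_4 = (-0.7594)·2 + 0.0452·0 + 0.5876·(-1) + 0.2748·(-4) + (-0.0198)·(-1) = -3.1859.
u_4 = w_4 − 1.1767·q_1 − 0.6181·q_2 + 3.1859·q_3 = (-0.9158, 0.9179, 0.0006, -2.7493, -0.9185).
‖u_4‖ = 3.1754, so q_4 = (-0.2884, 0.2891, 0.0002, -0.8658, -0.2892).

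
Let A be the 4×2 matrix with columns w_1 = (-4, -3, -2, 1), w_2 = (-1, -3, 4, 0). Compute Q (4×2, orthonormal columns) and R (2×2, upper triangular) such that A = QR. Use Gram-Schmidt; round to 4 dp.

Q = [[-0.7303, -0.0664], [-0.5477, -0.4983], [-0.3651, 0.8638], [0.1826, -0.0332]], R = [[5.4772, 0.9129], [0.0000, 5.0166]]

w_1 = (-4, -3, -2, 1); ‖w_1‖ = 5.4772, so q_1 = (-0.7303, -0.5477, -0.3651, 0.1826).
q_1·w_2 = (-0.7303)·(-1) + (-0.5477)·(-3) + (-0.3651)·4 + 0.1826·0 = 0.9129.
u_2 = w_2 − 0.9129·q_1 = (-0.3333, -2.5000, 4.3333, -0.1667).
‖u_2‖ = 5.0166, so q_2 = (-0.0664, -0.4983, 0.8638, -0.0332).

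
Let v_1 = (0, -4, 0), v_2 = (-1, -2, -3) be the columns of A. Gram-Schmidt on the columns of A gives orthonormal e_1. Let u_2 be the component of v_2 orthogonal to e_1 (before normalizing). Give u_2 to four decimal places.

u_2 = (-1.0000, 0.0000, -3.0000)

v_1 = (0, -4, 0); ‖v_1‖ = 4.0000, so e_1 = (0.0000, -1.0000, 0.0000).
e_1·v_2 = 0.0000·(-1) + (-1.0000)·(-2) + 0.0000·(-3) = 2.0000.
u_2 = v_2 − 2.0000·e_1 = (-1.0000, 0.0000, -3.0000).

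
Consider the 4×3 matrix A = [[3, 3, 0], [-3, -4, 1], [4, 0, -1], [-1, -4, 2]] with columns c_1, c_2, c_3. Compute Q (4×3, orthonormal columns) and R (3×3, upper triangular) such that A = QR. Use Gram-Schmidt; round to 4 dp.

c_1 = (3, -3, 4, -1); ‖c_1‖ = 5.9161, so e_1 = (0.5071, -0.5071, 0.6761, -0.1690).
e_1·c_2 = 0.5071·3 + (-0.5071)·(-4) + 0.6761·0 + (-0.1690)·(-4) = 4.2258.
u_2 = c_2 − 4.2258·e_1 = (0.8571, -1.8571, -2.8571, -3.2857).
‖u_2‖ = 4.8107, so e_2 = (0.1782, -0.3860, -0.5939, -0.6830).
e_1·c_3 = 0.5071·0 + (-0.5071)·1 + 0.6761·(-1) + (-0.1690)·2 = -1.5213; e_2·c_3 = 0.1782·0 + (-0.3860)·1 + (-0.5939)·(-1) + (-0.6830)·2 = -1.1581.
u_3 = c_3 + 1.5213·e_1 + 1.1581·e_2 = (0.9778, -0.2185, -0.6593, 0.9519).
‖u_3‖ = 1.5312, so e_3 = (0.6386, -0.1427, -0.4306, 0.6217).

Q = [[0.5071, 0.1782, 0.6386], [-0.5071, -0.3860, -0.1427], [0.6761, -0.5939, -0.4306], [-0.1690, -0.6830, 0.6217]], R = [[5.9161, 4.2258, -1.5213], [0.0000, 4.8107, -1.1581], [0.0000, 0.0000, 1.5312]]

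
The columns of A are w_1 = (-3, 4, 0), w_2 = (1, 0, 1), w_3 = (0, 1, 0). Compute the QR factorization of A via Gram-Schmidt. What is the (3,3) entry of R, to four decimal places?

r_{33} = 0.4685

w_1 = (-3, 4, 0); ‖w_1‖ = 5.0000, so q_1 = (-0.6000, 0.8000, 0.0000).
q_1·w_2 = (-0.6000)·1 + 0.8000·0 + 0.0000·1 = -0.6000.
u_2 = w_2 + 0.6000·q_1 = (0.6400, 0.4800, 1.0000).
‖u_2‖ = 1.2806, so q_2 = (0.4998, 0.3748, 0.7809).
q_1·w_3 = (-0.6000)·0 + 0.8000·1 + 0.0000·0 = 0.8000; q_2·w_3 = 0.4998·0 + 0.3748·1 + 0.7809·0 = 0.3748.
u_3 = w_3 − 0.8000·q_1 − 0.3748·q_2 = (0.2927, 0.2195, -0.2927).
r_{33} = ‖u_3‖ = 0.4685.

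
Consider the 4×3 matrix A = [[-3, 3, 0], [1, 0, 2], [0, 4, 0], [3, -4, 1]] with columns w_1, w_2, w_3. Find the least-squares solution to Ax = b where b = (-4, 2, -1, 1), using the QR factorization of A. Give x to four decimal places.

w_1 = (-3, 1, 0, 3); ‖w_1‖ = 4.3589, so e_1 = (-0.6882, 0.2294, 0.0000, 0.6882).
e_1·w_2 = (-0.6882)·3 + 0.2294·0 + 0.0000·4 + 0.6882·(-4) = -4.8177.
u_2 = w_2 + 4.8177·e_1 = (-0.3158, 1.1053, 4.0000, -0.6842).
‖u_2‖ = 4.2178, so e_2 = (-0.0749, 0.2620, 0.9484, -0.1622).
e_1·w_3 = (-0.6882)·0 + 0.2294·2 + 0.0000·0 + 0.6882·1 = 1.1471; e_2·w_3 = (-0.0749)·0 + 0.2620·2 + 0.9484·0 + (-0.1622)·1 = 0.3619.
u_3 = w_3 − 1.1471·e_1 − 0.3619·e_2 = (0.8166, 1.6420, -0.3432, 0.2692).
‖u_3‖ = 1.8850, so e_3 = (0.4332, 0.8711, -0.1821, 0.1428).
Qᵀb = (3.9001, -0.2870, 0.3343).
Back-substitute: x_3 = 0.3343/1.8850 = 0.1774.
x_2 = (-0.2870 − 0.3619·0.1774)/4.2178 = -0.0833.
x_1 = (3.9001 + 4.8177·(-0.0833) − 1.1471·0.1774)/4.3589 = 0.7560.

x = (0.7560, -0.0833, 0.1774)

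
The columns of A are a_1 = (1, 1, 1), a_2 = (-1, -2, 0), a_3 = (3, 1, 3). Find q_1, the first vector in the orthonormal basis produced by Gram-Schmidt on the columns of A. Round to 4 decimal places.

q_1 = (0.5774, 0.5774, 0.5774)

q_1 = a_1/‖a_1‖ = (1, 1, 1)/1.7321 = (0.5774, 0.5774, 0.5774).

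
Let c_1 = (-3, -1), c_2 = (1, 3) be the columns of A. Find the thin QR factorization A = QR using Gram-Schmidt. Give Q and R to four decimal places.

c_1 = (-3, -1); ‖c_1‖ = 3.1623, so e_1 = (-0.9487, -0.3162).
e_1·c_2 = (-0.9487)·1 + (-0.3162)·3 = -1.8974.
u_2 = c_2 + 1.8974·e_1 = (-0.8000, 2.4000).
‖u_2‖ = 2.5298, so e_2 = (-0.3162, 0.9487).

Q = [[-0.9487, -0.3162], [-0.3162, 0.9487]], R = [[3.1623, -1.8974], [0.0000, 2.5298]]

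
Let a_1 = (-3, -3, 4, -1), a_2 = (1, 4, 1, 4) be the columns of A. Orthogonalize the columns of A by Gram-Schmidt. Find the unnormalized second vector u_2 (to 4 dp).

e_1 = a_1/‖a_1‖ = (-3, -3, 4, -1)/5.9161 = (-0.5071, -0.5071, 0.6761, -0.1690).
r_{12} = e_1·a_2 = -2.5355.
u_2 = a_2 + 2.5355·e_1 = (-0.2857, 2.7143, 2.7143, 3.5714).

u_2 = (-0.2857, 2.7143, 2.7143, 3.5714)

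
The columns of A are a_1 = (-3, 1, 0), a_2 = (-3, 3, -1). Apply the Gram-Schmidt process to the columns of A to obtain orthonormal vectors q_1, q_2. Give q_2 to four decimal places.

q_2 = (0.2798, 0.8393, -0.4663)

q_1 = a_1/‖a_1‖ = (-3, 1, 0)/3.1623 = (-0.9487, 0.3162, 0.0000).
r_{12} = q_1·a_2 = 3.7947.
u_2 = a_2 − 3.7947·q_1 = (0.6000, 1.8000, -1.0000).
‖u_2‖ = 2.1448, so q_2 = (0.2798, 0.8393, -0.4663).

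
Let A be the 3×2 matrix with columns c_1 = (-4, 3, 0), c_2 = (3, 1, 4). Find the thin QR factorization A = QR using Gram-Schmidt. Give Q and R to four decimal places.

Q = [[-0.8000, 0.3270], [0.6000, 0.4360], [0.0000, 0.8384]], R = [[5.0000, -1.8000], [0.0000, 4.7707]]

c_1 = (-4, 3, 0); ‖c_1‖ = 5.0000, so e_1 = (-0.8000, 0.6000, 0.0000).
e_1·c_2 = (-0.8000)·3 + 0.6000·1 + 0.0000·4 = -1.8000.
u_2 = c_2 + 1.8000·e_1 = (1.5600, 2.0800, 4.0000).
‖u_2‖ = 4.7707, so e_2 = (0.3270, 0.4360, 0.8384).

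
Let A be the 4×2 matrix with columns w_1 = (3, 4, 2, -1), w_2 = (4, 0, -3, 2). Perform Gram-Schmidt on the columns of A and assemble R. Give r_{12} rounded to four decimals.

w_1 = (3, 4, 2, -1); ‖w_1‖ = 5.4772, so q_1 = (0.5477, 0.7303, 0.3651, -0.1826).
r_{12} = q_1·w_2 = 0.7303.

r_{12} = 0.7303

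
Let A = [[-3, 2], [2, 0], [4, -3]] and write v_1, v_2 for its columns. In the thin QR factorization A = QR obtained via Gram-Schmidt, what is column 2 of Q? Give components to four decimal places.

q_2 = (0.1020, 0.9183, -0.3826)

v_1 = (-3, 2, 4); ‖v_1‖ = 5.3852, so q_1 = (-0.5571, 0.3714, 0.7428).
q_1·v_2 = (-0.5571)·2 + 0.3714·0 + 0.7428·(-3) = -3.3425.
u_2 = v_2 + 3.3425·q_1 = (0.1379, 1.2414, -0.5172).
‖u_2‖ = 1.3519, so q_2 = (0.1020, 0.9183, -0.3826).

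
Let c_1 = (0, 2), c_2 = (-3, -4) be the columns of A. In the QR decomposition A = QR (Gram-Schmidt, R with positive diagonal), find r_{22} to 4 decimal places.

r_{22} = 3.0000

e_1 = c_1/‖c_1‖ = (0, 2)/2.0000 = (0.0000, 1.0000).
r_{12} = e_1·c_2 = -4.0000.
u_2 = c_2 + 4.0000·e_1 = (-3.0000, 0.0000).
r_{22} = ‖u_2‖ = 3.0000.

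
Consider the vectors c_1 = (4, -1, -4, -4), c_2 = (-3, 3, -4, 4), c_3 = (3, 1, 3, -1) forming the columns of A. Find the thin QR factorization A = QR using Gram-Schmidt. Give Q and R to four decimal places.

Q = [[0.5714, -0.2635, 0.6097], [-0.1429, 0.3998, 0.7300], [-0.5714, -0.7753, 0.2587], [-0.5714, 0.4119, 0.1685]], R = [[7.0000, -2.1429, 0.4286], [0.0000, 6.7386, -3.1285], [0.0000, 0.0000, 3.1668]]

c_1 = (4, -1, -4, -4); ‖c_1‖ = 7.0000, so e_1 = (0.5714, -0.1429, -0.5714, -0.5714).
e_1·c_2 = 0.5714·(-3) + (-0.1429)·3 + (-0.5714)·(-4) + (-0.5714)·4 = -2.1429.
u_2 = c_2 + 2.1429·e_1 = (-1.7755, 2.6939, -5.2245, 2.7755).
‖u_2‖ = 6.7386, so e_2 = (-0.2635, 0.3998, -0.7753, 0.4119).
e_1·c_3 = 0.5714·3 + (-0.1429)·1 + (-0.5714)·3 + (-0.5714)·(-1) = 0.4286; e_2·c_3 = (-0.2635)·3 + 0.3998·1 + (-0.7753)·3 + 0.4119·(-1) = -3.1285.
u_3 = c_3 − 0.4286·e_1 + 3.1285·e_2 = (1.9308, 2.3119, 0.8193, 0.5335).
‖u_3‖ = 3.1668, so e_3 = (0.6097, 0.7300, 0.2587, 0.1685).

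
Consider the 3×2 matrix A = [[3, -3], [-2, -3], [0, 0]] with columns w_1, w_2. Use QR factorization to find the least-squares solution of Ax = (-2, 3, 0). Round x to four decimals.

x = (-1.0000, -0.3333)

w_1 = (3, -2, 0); ‖w_1‖ = 3.6056, so e_1 = (0.8321, -0.5547, 0.0000).
e_1·w_2 = 0.8321·(-3) + (-0.5547)·(-3) + 0.0000·0 = -0.8321.
u_2 = w_2 + 0.8321·e_1 = (-2.3077, -3.4615, 0.0000).
‖u_2‖ = 4.1603, so e_2 = (-0.5547, -0.8321, 0.0000).
Qᵀb = (-3.3282, -1.3868).
Back-substitute: x_2 = -1.3868/4.1603 = -0.3333.
x_1 = (-3.3282 + 0.8321·(-0.3333))/3.6056 = -1.0000.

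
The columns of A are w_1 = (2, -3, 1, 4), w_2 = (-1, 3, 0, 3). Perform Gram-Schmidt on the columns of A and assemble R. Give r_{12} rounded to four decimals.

r_{12} = 0.1826

w_1 = (2, -3, 1, 4); ‖w_1‖ = 5.4772, so e_1 = (0.3651, -0.5477, 0.1826, 0.7303).
r_{12} = e_1·w_2 = 0.1826.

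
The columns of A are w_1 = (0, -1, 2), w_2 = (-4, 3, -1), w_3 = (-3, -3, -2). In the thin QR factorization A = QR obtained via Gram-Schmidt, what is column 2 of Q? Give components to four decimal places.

w_1 = (0, -1, 2); ‖w_1‖ = 2.2361, so q_1 = (0.0000, -0.4472, 0.8944).
q_1·w_2 = 0.0000·(-4) + (-0.4472)·3 + 0.8944·(-1) = -2.2361.
u_2 = w_2 + 2.2361·q_1 = (-4.0000, 2.0000, 1.0000).
‖u_2‖ = 4.5826, so q_2 = (-0.8729, 0.4364, 0.2182).

q_2 = (-0.8729, 0.4364, 0.2182)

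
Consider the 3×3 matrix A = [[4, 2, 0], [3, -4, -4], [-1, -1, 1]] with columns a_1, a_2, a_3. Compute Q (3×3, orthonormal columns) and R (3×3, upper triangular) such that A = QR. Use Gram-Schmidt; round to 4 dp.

Q = [[0.7845, 0.5416, 0.3021], [0.5883, -0.8040, -0.0863], [-0.1961, -0.2454, 0.9494]], R = [[5.0990, -0.5883, -2.5495], [0.0000, 4.5447, 2.9705], [0.0000, 0.0000, 1.2946]]

a_1 = (4, 3, -1); ‖a_1‖ = 5.0990, so q_1 = (0.7845, 0.5883, -0.1961).
q_1·a_2 = 0.7845·2 + 0.5883·(-4) + (-0.1961)·(-1) = -0.5883.
u_2 = a_2 + 0.5883·q_1 = (2.4615, -3.6538, -1.1154).
‖u_2‖ = 4.5447, so q_2 = (0.5416, -0.8040, -0.2454).
q_1·a_3 = 0.7845·0 + 0.5883·(-4) + (-0.1961)·1 = -2.5495; q_2·a_3 = 0.5416·0 + (-0.8040)·(-4) + (-0.2454)·1 = 2.9705.
u_3 = a_3 + 2.5495·q_1 − 2.9705·q_2 = (0.3911, -0.1117, 1.2291).
‖u_3‖ = 1.2946, so q_3 = (0.3021, -0.0863, 0.9494).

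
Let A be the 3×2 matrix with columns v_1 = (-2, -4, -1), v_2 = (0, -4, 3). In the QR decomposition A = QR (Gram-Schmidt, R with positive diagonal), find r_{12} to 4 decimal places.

v_1 = (-2, -4, -1); ‖v_1‖ = 4.5826, so q_1 = (-0.4364, -0.8729, -0.2182).
r_{12} = q_1·v_2 = 2.8368.

r_{12} = 2.8368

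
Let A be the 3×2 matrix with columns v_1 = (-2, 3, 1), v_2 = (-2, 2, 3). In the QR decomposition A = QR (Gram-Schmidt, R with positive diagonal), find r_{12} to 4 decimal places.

r_{12} = 3.4744

v_1 = (-2, 3, 1); ‖v_1‖ = 3.7417, so q_1 = (-0.5345, 0.8018, 0.2673).
r_{12} = q_1·v_2 = 3.4744.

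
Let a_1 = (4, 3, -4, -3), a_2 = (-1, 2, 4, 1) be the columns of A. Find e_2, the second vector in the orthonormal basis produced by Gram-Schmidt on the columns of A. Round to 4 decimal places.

e_1 = a_1/‖a_1‖ = (4, 3, -4, -3)/7.0711 = (0.5657, 0.4243, -0.5657, -0.4243).
r_{12} = e_1·a_2 = -2.4042.
u_2 = a_2 + 2.4042·e_1 = (0.3600, 3.0200, 2.6400, -0.0200).
‖u_2‖ = 4.0274, so e_2 = (0.0894, 0.7499, 0.6555, -0.0050).

e_2 = (0.0894, 0.7499, 0.6555, -0.0050)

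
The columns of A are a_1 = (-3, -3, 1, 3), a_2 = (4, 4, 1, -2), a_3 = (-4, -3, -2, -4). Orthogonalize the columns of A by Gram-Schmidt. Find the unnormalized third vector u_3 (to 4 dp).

a_1 = (-3, -3, 1, 3); ‖a_1‖ = 5.2915, so e_1 = (-0.5669, -0.5669, 0.1890, 0.5669).
e_1·a_2 = (-0.5669)·4 + (-0.5669)·4 + 0.1890·1 + 0.5669·(-2) = -5.4805.
u_2 = a_2 + 5.4805·e_1 = (0.8929, 0.8929, 2.0357, 1.1071).
‖u_2‖ = 2.6390, so e_2 = (0.3383, 0.3383, 0.7714, 0.4195).
e_1·a_3 = (-0.5669)·(-4) + (-0.5669)·(-3) + 0.1890·(-2) + 0.5669·(-4) = 1.3229; e_2·a_3 = 0.3383·(-4) + 0.3383·(-3) + 0.7714·(-2) + 0.4195·(-4) = -5.5893.
u_3 = a_3 − 1.3229·e_1 + 5.5893·e_2 = (-1.3590, -0.3590, 2.0615, -2.4051).

u_3 = (-1.3590, -0.3590, 2.0615, -2.4051)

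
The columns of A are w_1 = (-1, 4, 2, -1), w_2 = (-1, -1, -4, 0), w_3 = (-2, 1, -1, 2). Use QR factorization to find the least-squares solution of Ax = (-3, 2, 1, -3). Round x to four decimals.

x = (1.0634, 0.5975, -0.4114)

q_1 = w_1/‖w_1‖ = (-1, 4, 2, -1)/4.6904 = (-0.2132, 0.8528, 0.4264, -0.2132).
r_{12} = q_1·w_2 = -2.3452.
u_2 = w_2 + 2.3452·q_1 = (-1.5000, 1.0000, -3.0000, -0.5000).
‖u_2‖ = 3.5355, so q_2 = (-0.4243, 0.2828, -0.8485, -0.1414).
r_{13} = q_1·w_3 = 0.4264; r_{23} = q_2·w_3 = 1.6971.
u_3 = w_3 − 0.4264·q_1 − 1.6971·q_2 = (-1.1891, 0.1564, 0.2582, 2.3309).
‖u_3‖ = 2.6340, so q_3 = (-0.4514, 0.0594, 0.0980, 0.8849).
Qᵀb = (3.4112, 1.4142, -1.0837).
Back-substitute: x_3 = -1.0837/2.6340 = -0.4114.
x_2 = (1.4142 − 1.6971·(-0.4114))/3.5355 = 0.5975.
x_1 = (3.4112 + 2.3452·0.5975 − 0.4264·(-0.4114))/4.6904 = 1.0634.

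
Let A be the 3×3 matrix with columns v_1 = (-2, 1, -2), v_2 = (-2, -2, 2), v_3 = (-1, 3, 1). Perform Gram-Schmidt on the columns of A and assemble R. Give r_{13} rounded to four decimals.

r_{13} = 1.0000

q_1 = v_1/‖v_1‖ = (-2, 1, -2)/3.0000 = (-0.6667, 0.3333, -0.6667).
r_{13} = q_1·v_3 = 1.0000.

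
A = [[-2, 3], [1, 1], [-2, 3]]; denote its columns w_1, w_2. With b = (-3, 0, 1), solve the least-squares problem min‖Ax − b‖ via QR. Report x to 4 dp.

e_1 = w_1/‖w_1‖ = (-2, 1, -2)/3.0000 = (-0.6667, 0.3333, -0.6667).
r_{12} = e_1·w_2 = -3.6667.
u_2 = w_2 + 3.6667·e_1 = (0.5556, 2.2222, 0.5556).
‖u_2‖ = 2.3570, so e_2 = (0.2357, 0.9428, 0.2357).
Qᵀb = (1.3333, -0.4714).
Back-substitute: x_2 = -0.4714/2.3570 = -0.2000.
x_1 = (1.3333 + 3.6667·(-0.2000))/3.0000 = 0.2000.

x = (0.2000, -0.2000)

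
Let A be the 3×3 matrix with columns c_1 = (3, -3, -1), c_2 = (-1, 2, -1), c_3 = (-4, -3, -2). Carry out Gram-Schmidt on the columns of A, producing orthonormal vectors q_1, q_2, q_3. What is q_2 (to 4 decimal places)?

q_1 = c_1/‖c_1‖ = (3, -3, -1)/4.3589 = (0.6882, -0.6882, -0.2294).
r_{12} = q_1·c_2 = -1.8353.
u_2 = c_2 + 1.8353·q_1 = (0.2632, 0.7368, -1.4211).
‖u_2‖ = 1.6222, so q_2 = (0.1622, 0.4542, -0.8760).

q_2 = (0.1622, 0.4542, -0.8760)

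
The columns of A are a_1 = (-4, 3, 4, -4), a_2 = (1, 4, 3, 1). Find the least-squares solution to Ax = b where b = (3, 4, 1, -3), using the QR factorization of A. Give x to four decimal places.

a_1 = (-4, 3, 4, -4); ‖a_1‖ = 7.5498, so e_1 = (-0.5298, 0.3974, 0.5298, -0.5298).
e_1·a_2 = (-0.5298)·1 + 0.3974·4 + 0.5298·3 + (-0.5298)·1 = 2.1193.
u_2 = a_2 − 2.1193·e_1 = (2.1228, 3.1579, 1.8772, 2.1228).
‖u_2‖ = 4.7443, so e_2 = (0.4474, 0.6656, 0.3957, 0.4474).
Qᵀb = (2.1193, 3.0581).
Back-substitute: x_2 = 3.0581/4.7443 = 0.6446.
x_1 = (2.1193 − 2.1193·0.6446)/7.5498 = 0.0998.

x = (0.0998, 0.6446)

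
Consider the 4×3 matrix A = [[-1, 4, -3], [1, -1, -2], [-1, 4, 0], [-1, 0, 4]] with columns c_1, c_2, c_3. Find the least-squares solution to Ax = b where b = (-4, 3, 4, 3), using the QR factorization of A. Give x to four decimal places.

c_1 = (-1, 1, -1, -1); ‖c_1‖ = 2.0000, so e_1 = (-0.5000, 0.5000, -0.5000, -0.5000).
e_1·c_2 = (-0.5000)·4 + 0.5000·(-1) + (-0.5000)·4 + (-0.5000)·0 = -4.5000.
u_2 = c_2 + 4.5000·e_1 = (1.7500, 1.2500, 1.7500, -2.2500).
‖u_2‖ = 3.5707, so e_2 = (0.4901, 0.3501, 0.4901, -0.6301).
e_1·c_3 = (-0.5000)·(-3) + 0.5000·(-2) + (-0.5000)·0 + (-0.5000)·4 = -1.5000; e_2·c_3 = 0.4901·(-3) + 0.3501·(-2) + 0.4901·0 + (-0.6301)·4 = -4.6909.
u_3 = c_3 + 1.5000·e_1 + 4.6909·e_2 = (-1.4510, 0.3922, 1.5490, 0.2941).
‖u_3‖ = 2.1783, so e_3 = (-0.6661, 0.1800, 0.7111, 0.1350).
Qᵀb = (0.0000, -0.8402, 6.4540).
Back-substitute: x_3 = 6.4540/2.1783 = 2.9628.
x_2 = (-0.8402 + 4.6909·2.9628)/3.5707 = 3.6570.
x_1 = (0.0000 + 4.5000·3.6570 + 1.5000·2.9628)/2.0000 = 10.4504.

x = (10.4504, 3.6570, 2.9628)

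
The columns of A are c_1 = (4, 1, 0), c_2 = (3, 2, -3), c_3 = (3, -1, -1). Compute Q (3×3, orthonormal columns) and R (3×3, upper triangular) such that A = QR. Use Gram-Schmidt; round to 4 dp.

c_1 = (4, 1, 0); ‖c_1‖ = 4.1231, so e_1 = (0.9701, 0.2425, 0.0000).
e_1·c_2 = 0.9701·3 + 0.2425·2 + 0.0000·(-3) = 3.3955.
u_2 = c_2 − 3.3955·e_1 = (-0.2941, 1.1765, -3.0000).
‖u_2‖ = 3.2358, so e_2 = (-0.0909, 0.3636, -0.9271).
e_1·c_3 = 0.9701·3 + 0.2425·(-1) + 0.0000·(-1) = 2.6679; e_2·c_3 = (-0.0909)·3 + 0.3636·(-1) + (-0.9271)·(-1) = 0.2909.
u_3 = c_3 − 2.6679·e_1 − 0.2909·e_2 = (0.4382, -1.7528, -0.7303).
‖u_3‖ = 1.9488, so e_3 = (0.2249, -0.8994, -0.3748).

Q = [[0.9701, -0.0909, 0.2249], [0.2425, 0.3636, -0.8994], [0.0000, -0.9271, -0.3748]], R = [[4.1231, 3.3955, 2.6679], [0.0000, 3.2358, 0.2909], [0.0000, 0.0000, 1.9488]]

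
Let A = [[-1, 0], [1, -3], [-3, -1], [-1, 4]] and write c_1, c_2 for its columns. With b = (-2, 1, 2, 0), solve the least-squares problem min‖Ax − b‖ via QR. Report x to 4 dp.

x = (-0.3311, -0.2432)

c_1 = (-1, 1, -3, -1); ‖c_1‖ = 3.4641, so e_1 = (-0.2887, 0.2887, -0.8660, -0.2887).
e_1·c_2 = (-0.2887)·0 + 0.2887·(-3) + (-0.8660)·(-1) + (-0.2887)·4 = -1.1547.
u_2 = c_2 + 1.1547·e_1 = (-0.3333, -2.6667, -2.0000, 3.6667).
‖u_2‖ = 4.9666, so e_2 = (-0.0671, -0.5369, -0.4027, 0.7383).
Qᵀb = (-0.8660, -1.2081).
Back-substitute: x_2 = -1.2081/4.9666 = -0.2432.
x_1 = (-0.8660 + 1.1547·(-0.2432))/3.4641 = -0.3311.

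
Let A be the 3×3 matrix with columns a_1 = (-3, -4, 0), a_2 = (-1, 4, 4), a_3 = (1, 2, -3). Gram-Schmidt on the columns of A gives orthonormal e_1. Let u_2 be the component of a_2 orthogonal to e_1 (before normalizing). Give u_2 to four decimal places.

a_1 = (-3, -4, 0); ‖a_1‖ = 5.0000, so e_1 = (-0.6000, -0.8000, 0.0000).
e_1·a_2 = (-0.6000)·(-1) + (-0.8000)·4 + 0.0000·4 = -2.6000.
u_2 = a_2 + 2.6000·e_1 = (-2.5600, 1.9200, 4.0000).

u_2 = (-2.5600, 1.9200, 4.0000)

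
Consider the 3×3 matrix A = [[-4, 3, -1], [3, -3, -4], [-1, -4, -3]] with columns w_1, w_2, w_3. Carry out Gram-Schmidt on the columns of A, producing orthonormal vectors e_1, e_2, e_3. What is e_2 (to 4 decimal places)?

e_2 = (0.0804, -0.2171, -0.9728)

w_1 = (-4, 3, -1); ‖w_1‖ = 5.0990, so e_1 = (-0.7845, 0.5883, -0.1961).
e_1·w_2 = (-0.7845)·3 + 0.5883·(-3) + (-0.1961)·(-4) = -3.3340.
u_2 = w_2 + 3.3340·e_1 = (0.3846, -1.0385, -4.6538).
‖u_2‖ = 4.7838, so e_2 = (0.0804, -0.2171, -0.9728).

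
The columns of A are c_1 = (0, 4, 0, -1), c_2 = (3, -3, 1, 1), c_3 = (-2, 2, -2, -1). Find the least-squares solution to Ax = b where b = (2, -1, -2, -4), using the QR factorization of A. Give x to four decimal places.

q_1 = c_1/‖c_1‖ = (0, 4, 0, -1)/4.1231 = (0.0000, 0.9701, 0.0000, -0.2425).
r_{12} = q_1·c_2 = -3.1530.
u_2 = c_2 + 3.1530·q_1 = (3.0000, 0.0588, 1.0000, 0.2353).
‖u_2‖ = 3.1716, so q_2 = (0.9459, 0.0185, 0.3153, 0.0742).
r_{13} = q_1·c_3 = 2.1828; r_{23} = q_2·c_3 = -2.5595.
u_3 = c_3 − 2.1828·q_1 + 2.5595·q_2 = (0.4211, -0.0702, -1.1930, -0.2807).
‖u_3‖ = 1.2978, so q_3 = (0.3244, -0.0541, -0.9193, -0.2163).
Qᵀb = (0.0000, 0.9459, 3.4066).
Back-substitute: x_3 = 3.4066/1.2978 = 2.6250.
x_2 = (0.9459 + 2.5595·2.6250)/3.1716 = 2.4167.
x_1 = (0.0000 + 3.1530·2.4167 − 2.1828·2.6250)/4.1231 = 0.4583.

x = (0.4583, 2.4167, 2.6250)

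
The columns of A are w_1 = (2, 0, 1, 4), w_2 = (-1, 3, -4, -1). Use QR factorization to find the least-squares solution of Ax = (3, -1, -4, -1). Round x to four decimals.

w_1 = (2, 0, 1, 4); ‖w_1‖ = 4.5826, so q_1 = (0.4364, 0.0000, 0.2182, 0.8729).
q_1·w_2 = 0.4364·(-1) + 0.0000·3 + 0.2182·(-4) + 0.8729·(-1) = -2.1822.
u_2 = w_2 + 2.1822·q_1 = (-0.0476, 3.0000, -3.5238, 0.9048).
‖u_2‖ = 4.7157, so q_2 = (-0.0101, 0.6362, -0.7472, 0.1919).
Qᵀb = (-0.4364, 2.1307).
Back-substitute: x_2 = 2.1307/4.7157 = 0.4518.
x_1 = (-0.4364 + 2.1822·0.4518)/4.5826 = 0.1199.

x = (0.1199, 0.4518)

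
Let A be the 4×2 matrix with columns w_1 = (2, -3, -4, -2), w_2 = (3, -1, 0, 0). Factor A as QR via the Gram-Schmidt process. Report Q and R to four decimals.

Q = [[0.3482, 0.8936], [-0.5222, -0.0662], [-0.6963, 0.3971], [-0.3482, 0.1986]], R = [[5.7446, 1.5667], [0.0000, 2.7469]]

w_1 = (2, -3, -4, -2); ‖w_1‖ = 5.7446, so e_1 = (0.3482, -0.5222, -0.6963, -0.3482).
e_1·w_2 = 0.3482·3 + (-0.5222)·(-1) + (-0.6963)·0 + (-0.3482)·0 = 1.5667.
u_2 = w_2 − 1.5667·e_1 = (2.4545, -0.1818, 1.0909, 0.5455).
‖u_2‖ = 2.7469, so e_2 = (0.8936, -0.0662, 0.3971, 0.1986).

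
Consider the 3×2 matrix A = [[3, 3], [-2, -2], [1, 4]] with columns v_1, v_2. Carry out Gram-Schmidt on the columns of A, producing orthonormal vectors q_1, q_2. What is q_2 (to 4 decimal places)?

q_2 = (-0.2224, 0.1482, 0.9636)

v_1 = (3, -2, 1); ‖v_1‖ = 3.7417, so q_1 = (0.8018, -0.5345, 0.2673).
q_1·v_2 = 0.8018·3 + (-0.5345)·(-2) + 0.2673·4 = 4.5434.
u_2 = v_2 − 4.5434·q_1 = (-0.6429, 0.4286, 2.7857).
‖u_2‖ = 2.8909, so q_2 = (-0.2224, 0.1482, 0.9636).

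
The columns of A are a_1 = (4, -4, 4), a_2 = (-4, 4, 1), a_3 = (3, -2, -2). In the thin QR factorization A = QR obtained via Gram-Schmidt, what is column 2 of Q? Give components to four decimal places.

a_1 = (4, -4, 4); ‖a_1‖ = 6.9282, so e_1 = (0.5774, -0.5774, 0.5774).
e_1·a_2 = 0.5774·(-4) + (-0.5774)·4 + 0.5774·1 = -4.0415.
u_2 = a_2 + 4.0415·e_1 = (-1.6667, 1.6667, 3.3333).
‖u_2‖ = 4.0825, so e_2 = (-0.4082, 0.4082, 0.8165).

e_2 = (-0.4082, 0.4082, 0.8165)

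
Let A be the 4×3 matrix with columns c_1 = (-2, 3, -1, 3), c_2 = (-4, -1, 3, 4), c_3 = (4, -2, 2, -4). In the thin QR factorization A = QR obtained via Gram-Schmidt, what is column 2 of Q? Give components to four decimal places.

q_2 = (-0.4809, -0.4884, 0.6237, 0.3757)

c_1 = (-2, 3, -1, 3); ‖c_1‖ = 4.7958, so q_1 = (-0.4170, 0.6255, -0.2085, 0.6255).
q_1·c_2 = (-0.4170)·(-4) + 0.6255·(-1) + (-0.2085)·3 + 0.6255·4 = 2.9192.
u_2 = c_2 − 2.9192·q_1 = (-2.7826, -2.8261, 3.6087, 2.1739).
‖u_2‖ = 5.7860, so q_2 = (-0.4809, -0.4884, 0.6237, 0.3757).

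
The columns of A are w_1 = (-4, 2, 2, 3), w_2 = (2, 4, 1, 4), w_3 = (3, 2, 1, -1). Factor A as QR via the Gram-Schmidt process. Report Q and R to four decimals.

Q = [[-0.6963, 0.6633, 0.0621], [0.3482, 0.5655, 0.4453], [0.3482, 0.0272, 0.6295], [0.5222, 0.4894, -0.6337]], R = [[5.7446, 2.4371, -1.5667], [0.0000, 5.5732, 2.6588], [0.0000, 0.0000, 2.3401]]

e_1 = w_1/‖w_1‖ = (-4, 2, 2, 3)/5.7446 = (-0.6963, 0.3482, 0.3482, 0.5222).
r_{12} = e_1·w_2 = 2.4371.
u_2 = w_2 − 2.4371·e_1 = (3.6970, 3.1515, 0.1515, 2.7273).
‖u_2‖ = 5.5732, so e_2 = (0.6633, 0.5655, 0.0272, 0.4894).
r_{13} = e_1·w_3 = -1.5667; r_{23} = e_2·w_3 = 2.6588.
u_3 = w_3 + 1.5667·e_1 − 2.6588·e_2 = (0.1454, 1.0420, 1.4732, -1.4829).
‖u_3‖ = 2.3401, so e_3 = (0.0621, 0.4453, 0.6295, -0.6337).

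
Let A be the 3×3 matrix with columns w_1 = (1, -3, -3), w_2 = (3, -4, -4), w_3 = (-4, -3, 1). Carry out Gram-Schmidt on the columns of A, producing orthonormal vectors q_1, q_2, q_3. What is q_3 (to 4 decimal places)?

q_3 = (0.0000, -0.7071, 0.7071)

q_1 = w_1/‖w_1‖ = (1, -3, -3)/4.3589 = (0.2294, -0.6882, -0.6882).
r_{12} = q_1·w_2 = 6.1942.
u_2 = w_2 − 6.1942·q_1 = (1.5789, 0.2632, 0.2632).
‖u_2‖ = 1.6222, so q_2 = (0.9733, 0.1622, 0.1622).
r_{13} = q_1·w_3 = 0.4588; r_{23} = q_2·w_3 = -4.2178.
u_3 = w_3 − 0.4588·q_1 + 4.2178·q_2 = (0.0000, -2.0000, 2.0000).
‖u_3‖ = 2.8284, so q_3 = (0.0000, -0.7071, 0.7071).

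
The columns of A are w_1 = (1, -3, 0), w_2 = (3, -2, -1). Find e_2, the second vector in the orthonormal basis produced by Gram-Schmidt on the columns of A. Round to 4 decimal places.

e_1 = w_1/‖w_1‖ = (1, -3, 0)/3.1623 = (0.3162, -0.9487, 0.0000).
r_{12} = e_1·w_2 = 2.8460.
u_2 = w_2 − 2.8460·e_1 = (2.1000, 0.7000, -1.0000).
‖u_2‖ = 2.4290, so e_2 = (0.8646, 0.2882, -0.4117).

e_2 = (0.8646, 0.2882, -0.4117)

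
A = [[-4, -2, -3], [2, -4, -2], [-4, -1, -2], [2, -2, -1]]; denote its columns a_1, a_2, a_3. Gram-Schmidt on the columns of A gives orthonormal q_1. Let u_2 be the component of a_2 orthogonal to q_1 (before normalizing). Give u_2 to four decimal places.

u_2 = (-2.0000, -4.0000, -1.0000, -2.0000)

q_1 = a_1/‖a_1‖ = (-4, 2, -4, 2)/6.3246 = (-0.6325, 0.3162, -0.6325, 0.3162).
r_{12} = q_1·a_2 = 0.0000.
u_2 = a_2 + 0.0000·q_1 = (-2.0000, -4.0000, -1.0000, -2.0000).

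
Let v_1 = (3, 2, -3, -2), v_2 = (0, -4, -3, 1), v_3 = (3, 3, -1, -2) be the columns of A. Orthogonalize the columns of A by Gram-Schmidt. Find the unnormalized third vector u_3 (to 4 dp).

u_3 = (0.5067, -0.2267, 0.3200, 0.0533)

q_1 = v_1/‖v_1‖ = (3, 2, -3, -2)/5.0990 = (0.5883, 0.3922, -0.5883, -0.3922).
r_{12} = q_1·v_2 = -0.1961.
u_2 = v_2 + 0.1961·q_1 = (0.1154, -3.9231, -3.1154, 0.9231).
‖u_2‖ = 5.0952, so q_2 = (0.0226, -0.7699, -0.6114, 0.1812).
r_{13} = q_1·v_3 = 4.3146; r_{23} = q_2·v_3 = -1.9928.
u_3 = v_3 − 4.3146·q_1 + 1.9928·q_2 = (0.5067, -0.2267, 0.3200, 0.0533).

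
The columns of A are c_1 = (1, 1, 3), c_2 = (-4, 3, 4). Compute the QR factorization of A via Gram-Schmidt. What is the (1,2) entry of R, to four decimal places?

r_{12} = 3.3166

c_1 = (1, 1, 3); ‖c_1‖ = 3.3166, so e_1 = (0.3015, 0.3015, 0.9045).
r_{12} = e_1·c_2 = 3.3166.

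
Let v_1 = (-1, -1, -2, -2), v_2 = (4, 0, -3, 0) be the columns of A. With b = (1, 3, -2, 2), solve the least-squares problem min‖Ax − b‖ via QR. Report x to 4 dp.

x = (-0.4878, 0.4390)

v_1 = (-1, -1, -2, -2); ‖v_1‖ = 3.1623, so e_1 = (-0.3162, -0.3162, -0.6325, -0.6325).
e_1·v_2 = (-0.3162)·4 + (-0.3162)·0 + (-0.6325)·(-3) + (-0.6325)·0 = 0.6325.
u_2 = v_2 − 0.6325·e_1 = (4.2000, 0.2000, -2.6000, 0.4000).
‖u_2‖ = 4.9598, so e_2 = (0.8468, 0.0403, -0.5242, 0.0806).
Qᵀb = (-1.2649, 2.1775).
Back-substitute: x_2 = 2.1775/4.9598 = 0.4390.
x_1 = (-1.2649 − 0.6325·0.4390)/3.1623 = -0.4878.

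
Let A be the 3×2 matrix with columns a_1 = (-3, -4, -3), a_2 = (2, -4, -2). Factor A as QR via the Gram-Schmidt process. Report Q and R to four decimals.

Q = [[-0.5145, 0.8407], [-0.6860, -0.5218], [-0.5145, -0.1449]], R = [[5.8310, 2.7440], [0.0000, 4.0584]]

a_1 = (-3, -4, -3); ‖a_1‖ = 5.8310, so e_1 = (-0.5145, -0.6860, -0.5145).
e_1·a_2 = (-0.5145)·2 + (-0.6860)·(-4) + (-0.5145)·(-2) = 2.7440.
u_2 = a_2 − 2.7440·e_1 = (3.4118, -2.1176, -0.5882).
‖u_2‖ = 4.0584, so e_2 = (0.8407, -0.5218, -0.1449).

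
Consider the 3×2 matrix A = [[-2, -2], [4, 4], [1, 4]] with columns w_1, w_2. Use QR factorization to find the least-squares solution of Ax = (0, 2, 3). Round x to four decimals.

w_1 = (-2, 4, 1); ‖w_1‖ = 4.5826, so e_1 = (-0.4364, 0.8729, 0.2182).
e_1·w_2 = (-0.4364)·(-2) + 0.8729·4 + 0.2182·4 = 5.2372.
u_2 = w_2 − 5.2372·e_1 = (0.2857, -0.5714, 2.8571).
‖u_2‖ = 2.9277, so e_2 = (0.0976, -0.1952, 0.9759).
Qᵀb = (2.4004, 2.5373).
Back-substitute: x_2 = 2.5373/2.9277 = 0.8667.
x_1 = (2.4004 − 5.2372·0.8667)/4.5826 = -0.4667.

x = (-0.4667, 0.8667)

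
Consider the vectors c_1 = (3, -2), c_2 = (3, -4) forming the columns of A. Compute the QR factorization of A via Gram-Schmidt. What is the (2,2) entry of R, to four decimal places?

r_{22} = 1.6641

q_1 = c_1/‖c_1‖ = (3, -2)/3.6056 = (0.8321, -0.5547).
r_{12} = q_1·c_2 = 4.7150.
u_2 = c_2 − 4.7150·q_1 = (-0.9231, -1.3846).
r_{22} = ‖u_2‖ = 1.6641.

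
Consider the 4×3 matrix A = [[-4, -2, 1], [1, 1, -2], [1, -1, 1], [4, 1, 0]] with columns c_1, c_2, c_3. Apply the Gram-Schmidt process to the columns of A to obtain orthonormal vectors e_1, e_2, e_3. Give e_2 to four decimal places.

e_2 = (-0.3538, 0.3892, -0.8137, -0.2476)

c_1 = (-4, 1, 1, 4); ‖c_1‖ = 5.8310, so e_1 = (-0.6860, 0.1715, 0.1715, 0.6860).
e_1·c_2 = (-0.6860)·(-2) + 0.1715·1 + 0.1715·(-1) + 0.6860·1 = 2.0580.
u_2 = c_2 − 2.0580·e_1 = (-0.5882, 0.6471, -1.3529, -0.4118).
‖u_2‖ = 1.6627, so e_2 = (-0.3538, 0.3892, -0.8137, -0.2476).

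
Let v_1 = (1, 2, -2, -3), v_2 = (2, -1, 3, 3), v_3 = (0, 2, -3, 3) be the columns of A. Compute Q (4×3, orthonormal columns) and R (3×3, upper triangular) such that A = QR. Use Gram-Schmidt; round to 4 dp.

v_1 = (1, 2, -2, -3); ‖v_1‖ = 4.2426, so e_1 = (0.2357, 0.4714, -0.4714, -0.7071).
e_1·v_2 = 0.2357·2 + 0.4714·(-1) + (-0.4714)·3 + (-0.7071)·3 = -3.5355.
u_2 = v_2 + 3.5355·e_1 = (2.8333, 0.6667, 1.3333, 0.5000).
‖u_2‖ = 3.2404, so e_2 = (0.8744, 0.2057, 0.4115, 0.1543).
e_1·v_3 = 0.2357·0 + 0.4714·2 + (-0.4714)·(-3) + (-0.7071)·3 = 0.2357; e_2·v_3 = 0.8744·0 + 0.2057·2 + 0.4115·(-3) + 0.1543·3 = -0.3600.
u_3 = v_3 − 0.2357·e_1 + 0.3600·e_2 = (0.2593, 1.9630, -2.7407, 3.2222).
‖u_3‖ = 4.6706, so e_3 = (0.0555, 0.4203, -0.5868, 0.6899).

Q = [[0.2357, 0.8744, 0.0555], [0.4714, 0.2057, 0.4203], [-0.4714, 0.4115, -0.5868], [-0.7071, 0.1543, 0.6899]], R = [[4.2426, -3.5355, 0.2357], [0.0000, 3.2404, -0.3600], [0.0000, 0.0000, 4.6706]]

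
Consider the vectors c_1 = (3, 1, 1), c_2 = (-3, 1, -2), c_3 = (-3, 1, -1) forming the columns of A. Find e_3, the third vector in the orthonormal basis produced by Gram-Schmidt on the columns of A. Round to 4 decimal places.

e_3 = (-0.4082, 0.4082, 0.8165)

e_1 = c_1/‖c_1‖ = (3, 1, 1)/3.3166 = (0.9045, 0.3015, 0.3015).
r_{12} = e_1·c_2 = -3.0151.
u_2 = c_2 + 3.0151·e_1 = (-0.2727, 1.9091, -1.0909).
‖u_2‖ = 2.2156, so e_2 = (-0.1231, 0.8616, -0.4924).
r_{13} = e_1·c_3 = -2.7136; r_{23} = e_2·c_3 = 1.7233.
u_3 = c_3 + 2.7136·e_1 − 1.7233·e_2 = (-0.3333, 0.3333, 0.6667).
‖u_3‖ = 0.8165, so e_3 = (-0.4082, 0.4082, 0.8165).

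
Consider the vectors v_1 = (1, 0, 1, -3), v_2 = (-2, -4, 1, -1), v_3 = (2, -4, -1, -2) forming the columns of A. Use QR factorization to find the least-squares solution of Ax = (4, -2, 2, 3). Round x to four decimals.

x = (-0.6538, -0.4089, 0.7157)

v_1 = (1, 0, 1, -3); ‖v_1‖ = 3.3166, so q_1 = (0.3015, 0.0000, 0.3015, -0.9045).
q_1·v_2 = 0.3015·(-2) + 0.0000·(-4) + 0.3015·1 + (-0.9045)·(-1) = 0.6030.
u_2 = v_2 − 0.6030·q_1 = (-2.1818, -4.0000, 0.8182, -0.4545).
‖u_2‖ = 4.6515, so q_2 = (-0.4691, -0.8599, 0.1759, -0.0977).
q_1·v_3 = 0.3015·2 + 0.0000·(-4) + 0.3015·(-1) + (-0.9045)·(-2) = 2.1106; q_2·v_3 = (-0.4691)·2 + (-0.8599)·(-4) + 0.1759·(-1) + (-0.0977)·(-2) = 2.5212.
u_3 = v_3 − 2.1106·q_1 − 2.5212·q_2 = (2.5462, -1.8319, -2.0798, 0.1555).
‖u_3‖ = 3.7668, so q_3 = (0.6760, -0.4863, -0.5521, 0.0413).
Qᵀb = (-0.9045, -0.0977, 2.6960).
Back-substitute: x_3 = 2.6960/3.7668 = 0.7157.
x_2 = (-0.0977 − 2.5212·0.7157)/4.6515 = -0.4089.
x_1 = (-0.9045 − 0.6030·(-0.4089) − 2.1106·0.7157)/3.3166 = -0.6538.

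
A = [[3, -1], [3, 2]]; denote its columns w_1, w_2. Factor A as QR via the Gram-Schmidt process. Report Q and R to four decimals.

q_1 = w_1/‖w_1‖ = (3, 3)/4.2426 = (0.7071, 0.7071).
r_{12} = q_1·w_2 = 0.7071.
u_2 = w_2 − 0.7071·q_1 = (-1.5000, 1.5000).
‖u_2‖ = 2.1213, so q_2 = (-0.7071, 0.7071).

Q = [[0.7071, -0.7071], [0.7071, 0.7071]], R = [[4.2426, 0.7071], [0.0000, 2.1213]]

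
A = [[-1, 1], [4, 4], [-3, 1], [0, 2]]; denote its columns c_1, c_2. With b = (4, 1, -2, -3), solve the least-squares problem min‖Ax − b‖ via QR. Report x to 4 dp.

e_1 = c_1/‖c_1‖ = (-1, 4, -3, 0)/5.0990 = (-0.1961, 0.7845, -0.5883, 0.0000).
r_{12} = e_1·c_2 = 2.3534.
u_2 = c_2 − 2.3534·e_1 = (1.4615, 2.1538, 2.3846, 2.0000).
‖u_2‖ = 4.0573, so e_2 = (0.3602, 0.5309, 0.5877, 0.4929).
Qᵀb = (1.1767, -0.6825).
Back-substitute: x_2 = -0.6825/4.0573 = -0.1682.
x_1 = (1.1767 − 2.3534·(-0.1682))/5.0990 = 0.3084.

x = (0.3084, -0.1682)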